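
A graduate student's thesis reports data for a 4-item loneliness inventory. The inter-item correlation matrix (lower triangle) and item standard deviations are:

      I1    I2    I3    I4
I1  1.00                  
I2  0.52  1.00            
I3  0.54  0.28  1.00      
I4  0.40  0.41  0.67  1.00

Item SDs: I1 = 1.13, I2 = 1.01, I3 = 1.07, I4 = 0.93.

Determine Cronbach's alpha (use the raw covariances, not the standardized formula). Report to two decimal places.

Cronbach's alpha = 0.78

Σσ²ᵢ = 1.13² + 1.01² + 1.07² + 0.93² = 4.3068
Covariances σ_ij = r_ij · s_i · s_j:
  σ(I1,I2) = 0.52 × 1.13 × 1.01 = 0.5935
  σ(I1,I3) = 0.54 × 1.13 × 1.07 = 0.6529
  σ(I1,I4) = 0.40 × 1.13 × 0.93 = 0.4204
  σ(I2,I3) = 0.28 × 1.01 × 1.07 = 0.3026
  σ(I2,I4) = 0.41 × 1.01 × 0.93 = 0.3851
  σ(I3,I4) = 0.67 × 1.07 × 0.93 = 0.6667
σ²_T = Σσ²ᵢ + 2·Σσ_ij = 4.3068 + 2 × 3.0212 = 10.3492
α = (4/3)·(1 − 4.3068/10.3492) = 0.78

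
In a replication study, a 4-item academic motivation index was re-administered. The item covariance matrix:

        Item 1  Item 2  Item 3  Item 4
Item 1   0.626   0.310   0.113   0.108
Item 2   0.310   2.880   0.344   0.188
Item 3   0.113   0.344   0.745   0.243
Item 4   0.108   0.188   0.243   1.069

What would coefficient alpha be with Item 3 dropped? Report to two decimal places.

α = 0.31

Remaining items: Item 1, Item 2, Item 4 (k = 3).
Σσ²ᵢ = 0.626 + 2.880 + 1.069 = 4.575
σ²_total = 4.575 + 2 × 0.606 = 5.787
α (item deleted) = (3/2)·(1 − 4.575/5.787) = 0.31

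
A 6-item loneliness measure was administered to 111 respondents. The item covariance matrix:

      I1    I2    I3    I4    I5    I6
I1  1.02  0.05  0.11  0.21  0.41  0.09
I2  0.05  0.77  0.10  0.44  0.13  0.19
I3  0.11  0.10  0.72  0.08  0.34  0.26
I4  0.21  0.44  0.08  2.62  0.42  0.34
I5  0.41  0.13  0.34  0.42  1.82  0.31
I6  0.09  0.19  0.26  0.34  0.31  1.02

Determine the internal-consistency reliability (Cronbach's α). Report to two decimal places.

Cronbach's α = 0.56

Σσ²ᵢ = 1.02 + 0.77 + 0.72 + 2.62 + 1.82 + 1.02 = 7.97
Sum of the distinct covariances = 3.48
total variance = 7.97 + 2 × 3.48 = 14.93
α = (k/(k−1))·(1 − Σσ²ᵢ/total variance) = (6/5)·(1 − 7.97/14.93) = 0.56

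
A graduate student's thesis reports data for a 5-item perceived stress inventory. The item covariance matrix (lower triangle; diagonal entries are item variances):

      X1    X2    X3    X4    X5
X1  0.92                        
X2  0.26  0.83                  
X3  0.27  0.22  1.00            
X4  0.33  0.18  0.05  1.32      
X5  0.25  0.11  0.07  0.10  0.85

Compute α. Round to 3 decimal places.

α = 0.535

ΣVar(i) = 0.92 + 0.83 + 1.00 + 1.32 + 0.85 = 4.92
Σ_{i<j} σ_ij = 1.84
σ²_total = 4.92 + 2 × 1.84 = 8.60
α = (k/(k−1))·(1 − ΣVar(i)/σ²_total) = (5/4)·(1 − 4.92/8.60) = 0.535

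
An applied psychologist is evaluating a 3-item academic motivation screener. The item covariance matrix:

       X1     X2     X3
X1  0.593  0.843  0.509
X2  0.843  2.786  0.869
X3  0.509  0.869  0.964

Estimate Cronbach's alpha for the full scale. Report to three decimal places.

α = 0.758

Σσ²ᵢ = 0.593 + 2.786 + 0.964 = 4.343
Sum of the distinct covariances = 2.221
total variance = 4.343 + 2 × 2.221 = 8.785
α = (k/(k−1))·(1 − Σσ²ᵢ/total variance) = (3/2)·(1 − 4.343/8.785) = 0.758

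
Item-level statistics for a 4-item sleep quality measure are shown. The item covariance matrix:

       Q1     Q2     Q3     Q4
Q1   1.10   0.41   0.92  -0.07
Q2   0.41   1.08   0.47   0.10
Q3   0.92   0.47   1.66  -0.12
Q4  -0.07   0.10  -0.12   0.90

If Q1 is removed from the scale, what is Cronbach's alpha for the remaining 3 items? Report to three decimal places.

Cronbach's alpha = 0.297

Remaining items: Q2, Q3, Q4 (k = 3).
ΣVar(i) = 1.08 + 1.66 + 0.90 = 3.64
total variance = 3.64 + 2 × 0.45 = 4.54
α (item deleted) = (3/2)·(1 − 3.64/4.54) = 0.297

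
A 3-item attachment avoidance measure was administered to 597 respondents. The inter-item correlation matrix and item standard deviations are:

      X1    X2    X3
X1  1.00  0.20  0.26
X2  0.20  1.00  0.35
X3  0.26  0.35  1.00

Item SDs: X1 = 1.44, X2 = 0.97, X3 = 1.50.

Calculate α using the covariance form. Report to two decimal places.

Σσ²ᵢ = 1.44² + 0.97² + 1.50² = 5.2645
Covariances σ_ij = r_ij · s_i · s_j:
  σ(X1,X2) = 0.20 × 1.44 × 0.97 = 0.2794
  σ(X1,X3) = 0.26 × 1.44 × 1.50 = 0.5616
  σ(X2,X3) = 0.35 × 0.97 × 1.50 = 0.5092
σ²_T = Σσ²ᵢ + 2·Σσ_ij = 5.2645 + 2 × 1.3502 = 7.9649
α = (3/2)·(1 − 5.2645/7.9649) = 0.51

α = 0.51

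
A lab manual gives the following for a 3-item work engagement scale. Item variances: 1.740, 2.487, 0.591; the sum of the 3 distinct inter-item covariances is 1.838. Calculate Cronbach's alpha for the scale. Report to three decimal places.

Σσ²ᵢ = 1.740 + 2.487 + 0.591 = 4.818
Sum of distinct covariances = 1.838
Var(T) = Σσ²ᵢ + 2·Σcov = 4.818 + 2 × 1.838 = 8.494
α = (3/2)·(1 − 4.818/8.494) = 0.649

α = 0.649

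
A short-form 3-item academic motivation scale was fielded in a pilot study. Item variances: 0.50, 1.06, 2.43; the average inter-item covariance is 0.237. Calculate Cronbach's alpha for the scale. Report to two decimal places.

α = 0.39

sum of item variances = 0.50 + 1.06 + 2.43 = 3.99
Sum of the 3 distinct covariances = 3 × 0.237 = 0.711
total variance = sum of item variances + 2·Σcov = 3.99 + 2 × 0.711 = 5.412
α = (3/2)·(1 − 3.99/5.412) = 0.39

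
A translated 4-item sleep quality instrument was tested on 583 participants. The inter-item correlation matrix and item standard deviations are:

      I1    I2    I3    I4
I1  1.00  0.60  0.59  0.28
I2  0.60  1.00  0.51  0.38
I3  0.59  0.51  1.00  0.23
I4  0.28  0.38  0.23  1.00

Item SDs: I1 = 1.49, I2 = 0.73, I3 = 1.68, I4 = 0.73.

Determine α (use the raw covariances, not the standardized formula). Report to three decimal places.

Σσ²ᵢ = 1.49² + 0.73² + 1.68² + 0.73² = 6.1083
Covariances σ_ij = r_ij · s_i · s_j:
  σ(I1,I2) = 0.60 × 1.49 × 0.73 = 0.6526
  σ(I1,I3) = 0.59 × 1.49 × 1.68 = 1.4769
  σ(I1,I4) = 0.28 × 1.49 × 0.73 = 0.3046
  σ(I2,I3) = 0.51 × 0.73 × 1.68 = 0.6255
  σ(I2,I4) = 0.38 × 0.73 × 0.73 = 0.2025
  σ(I3,I4) = 0.23 × 1.68 × 0.73 = 0.2821
σ²_T = Σσ²ᵢ + 2·Σσ_ij = 6.1083 + 2 × 3.5442 = 13.1967
α = (4/3)·(1 − 6.1083/13.1967) = 0.716

α = 0.716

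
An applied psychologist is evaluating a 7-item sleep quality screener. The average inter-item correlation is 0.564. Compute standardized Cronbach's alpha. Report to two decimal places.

Standardized α = k·r̄ / (1 + (k−1)·r̄) = 7 × 0.564 / (1 + 6 × 0.564)
  = 3.9480 / 4.3840 = 0.90

α = 0.90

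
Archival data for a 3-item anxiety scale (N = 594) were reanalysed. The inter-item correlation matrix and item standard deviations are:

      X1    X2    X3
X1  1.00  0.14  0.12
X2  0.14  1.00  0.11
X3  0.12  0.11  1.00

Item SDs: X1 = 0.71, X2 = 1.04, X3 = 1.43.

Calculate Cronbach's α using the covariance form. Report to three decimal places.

Cronbach's α = 0.265

Σσ²ᵢ = 0.71² + 1.04² + 1.43² = 3.6306
Covariances σ_ij = r_ij · s_i · s_j:
  σ(X1,X2) = 0.14 × 0.71 × 1.04 = 0.1034
  σ(X1,X3) = 0.12 × 0.71 × 1.43 = 0.1218
  σ(X2,X3) = 0.11 × 1.04 × 1.43 = 0.1636
σ²_T = Σσ²ᵢ + 2·Σσ_ij = 3.6306 + 2 × 0.3888 = 4.4082
α = (3/2)·(1 − 3.6306/4.4082) = 0.265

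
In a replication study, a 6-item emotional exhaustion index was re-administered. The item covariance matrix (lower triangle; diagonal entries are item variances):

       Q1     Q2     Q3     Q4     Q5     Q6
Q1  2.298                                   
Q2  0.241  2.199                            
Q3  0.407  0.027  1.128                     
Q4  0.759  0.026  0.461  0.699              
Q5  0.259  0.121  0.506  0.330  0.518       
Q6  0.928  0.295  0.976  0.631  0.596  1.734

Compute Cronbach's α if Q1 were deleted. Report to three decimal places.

Remaining items: Q2, Q3, Q4, Q5, Q6 (k = 5).
ΣVar(i) = 2.199 + 1.128 + 0.699 + 0.518 + 1.734 = 6.278
σ²_T = 6.278 + 2 × 3.969 = 14.216
α (item deleted) = (5/4)·(1 − 6.278/14.216) = 0.698

α = 0.698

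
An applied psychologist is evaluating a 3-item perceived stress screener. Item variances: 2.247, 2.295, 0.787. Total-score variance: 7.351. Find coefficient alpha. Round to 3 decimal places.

sum of item variances = 2.247 + 2.295 + 0.787 = 5.329
α = (k/(k−1))·(1 − sum of item variances/σ²_total) = (3/2)·(1 − 5.329/7.351) = 0.413

coefficient alpha = 0.413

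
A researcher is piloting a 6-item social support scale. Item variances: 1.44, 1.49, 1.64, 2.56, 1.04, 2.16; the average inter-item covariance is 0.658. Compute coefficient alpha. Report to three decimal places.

coefficient alpha = 0.788

sum of item variances = 1.44 + 1.49 + 1.64 + 2.56 + 1.04 + 2.16 = 10.33
Sum of the 15 distinct covariances = 15 × 0.658 = 9.870
σ²_total = sum of item variances + 2·Σcov = 10.33 + 2 × 9.870 = 30.070
α = (6/5)·(1 − 10.33/30.070) = 0.788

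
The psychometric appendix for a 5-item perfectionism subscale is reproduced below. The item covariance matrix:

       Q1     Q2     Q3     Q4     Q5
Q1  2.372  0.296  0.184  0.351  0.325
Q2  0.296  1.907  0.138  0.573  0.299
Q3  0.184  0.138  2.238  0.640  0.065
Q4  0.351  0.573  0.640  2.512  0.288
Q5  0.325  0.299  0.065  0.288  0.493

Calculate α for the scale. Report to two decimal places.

α = 0.50

ΣVar(i) = 2.372 + 1.907 + 2.238 + 2.512 + 0.493 = 9.522
Sum of off-diagonal covariances = 3.159
Var(T) = 9.522 + 2 × 3.159 = 15.840
α = (k/(k−1))·(1 − ΣVar(i)/Var(T)) = (5/4)·(1 − 9.522/15.840) = 0.50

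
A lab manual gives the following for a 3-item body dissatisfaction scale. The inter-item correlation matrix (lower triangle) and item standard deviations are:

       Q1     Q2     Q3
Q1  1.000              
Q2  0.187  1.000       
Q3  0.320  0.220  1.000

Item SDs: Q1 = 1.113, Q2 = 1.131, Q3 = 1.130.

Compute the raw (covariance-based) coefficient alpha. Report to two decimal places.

α = 0.49

Σσ²ᵢ = 1.113² + 1.131² + 1.130² = 3.7948
Covariances σ_ij = r_ij · s_i · s_j:
  σ(Q1,Q2) = 0.187 × 1.113 × 1.131 = 0.2354
  σ(Q1,Q3) = 0.320 × 1.113 × 1.130 = 0.4025
  σ(Q2,Q3) = 0.220 × 1.131 × 1.130 = 0.2812
σ²_T = Σσ²ᵢ + 2·Σσ_ij = 3.7948 + 2 × 0.9191 = 5.6330
α = (3/2)·(1 − 3.7948/5.6330) = 0.49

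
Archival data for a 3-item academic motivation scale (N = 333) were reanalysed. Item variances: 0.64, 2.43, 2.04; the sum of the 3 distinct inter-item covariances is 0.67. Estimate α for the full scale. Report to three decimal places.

sum of item variances = 0.64 + 2.43 + 2.04 = 5.11
Sum of distinct covariances = 0.67
Var(T) = sum of item variances + 2·Σcov = 5.11 + 2 × 0.67 = 6.45
α = (3/2)·(1 − 5.11/6.45) = 0.312

α = 0.312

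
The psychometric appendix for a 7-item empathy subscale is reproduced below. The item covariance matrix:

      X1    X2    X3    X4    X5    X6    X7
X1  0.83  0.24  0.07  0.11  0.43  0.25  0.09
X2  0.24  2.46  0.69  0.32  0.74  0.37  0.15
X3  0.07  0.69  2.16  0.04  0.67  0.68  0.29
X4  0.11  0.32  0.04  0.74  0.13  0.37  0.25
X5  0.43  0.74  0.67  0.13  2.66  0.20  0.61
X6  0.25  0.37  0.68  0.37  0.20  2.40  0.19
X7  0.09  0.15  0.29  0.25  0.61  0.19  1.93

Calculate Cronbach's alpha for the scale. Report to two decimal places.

Σσ²ᵢ = 0.83 + 2.46 + 2.16 + 0.74 + 2.66 + 2.40 + 1.93 = 13.18
Sum of the distinct covariances = 6.89
σ²_T = 13.18 + 2 × 6.89 = 26.96
α = (k/(k−1))·(1 − Σσ²ᵢ/σ²_T) = (7/6)·(1 − 13.18/26.96) = 0.60

α = 0.60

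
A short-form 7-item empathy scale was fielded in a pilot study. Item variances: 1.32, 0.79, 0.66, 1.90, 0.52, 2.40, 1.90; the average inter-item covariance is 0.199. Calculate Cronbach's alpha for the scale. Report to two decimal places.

Cronbach's alpha = 0.55

Σσᵢ² = 1.32 + 0.79 + 0.66 + 1.90 + 0.52 + 2.40 + 1.90 = 9.49
Sum of the 21 distinct covariances = 21 × 0.199 = 4.179
Var(T) = Σσᵢ² + 2·Σcov = 9.49 + 2 × 4.179 = 17.848
α = (7/6)·(1 − 9.49/17.848) = 0.55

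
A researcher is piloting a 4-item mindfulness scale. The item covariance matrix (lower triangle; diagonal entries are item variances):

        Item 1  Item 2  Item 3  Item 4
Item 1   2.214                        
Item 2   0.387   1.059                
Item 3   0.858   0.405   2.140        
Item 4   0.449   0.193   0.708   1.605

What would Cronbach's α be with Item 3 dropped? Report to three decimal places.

Cronbach's α = 0.445

Remaining items: Item 1, Item 2, Item 4 (k = 3).
Σσ²ᵢ = 2.214 + 1.059 + 1.605 = 4.878
total variance = 4.878 + 2 × 1.029 = 6.936
α (item deleted) = (3/2)·(1 − 4.878/6.936) = 0.445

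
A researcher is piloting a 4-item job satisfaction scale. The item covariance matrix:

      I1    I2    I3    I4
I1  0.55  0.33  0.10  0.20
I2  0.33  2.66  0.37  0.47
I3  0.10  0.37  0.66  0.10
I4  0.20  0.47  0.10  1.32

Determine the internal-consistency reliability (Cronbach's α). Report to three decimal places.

sum of item variances = 0.55 + 2.66 + 0.66 + 1.32 = 5.19
Sum of off-diagonal covariances = 1.57
σ²_total = 5.19 + 2 × 1.57 = 8.33
α = (k/(k−1))·(1 − sum of item variances/σ²_total) = (4/3)·(1 − 5.19/8.33) = 0.503

α = 0.503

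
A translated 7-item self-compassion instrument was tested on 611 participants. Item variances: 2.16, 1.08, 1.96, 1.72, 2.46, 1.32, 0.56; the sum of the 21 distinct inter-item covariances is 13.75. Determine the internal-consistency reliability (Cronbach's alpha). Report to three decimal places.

α = 0.828

ΣVar(i) = 2.16 + 1.08 + 1.96 + 1.72 + 2.46 + 1.32 + 0.56 = 11.26
Sum of distinct covariances = 13.75
total variance = ΣVar(i) + 2·Σcov = 11.26 + 2 × 13.75 = 38.76
α = (7/6)·(1 − 11.26/38.76) = 0.828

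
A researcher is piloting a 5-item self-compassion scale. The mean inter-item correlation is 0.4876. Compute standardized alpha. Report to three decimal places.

Standardized α = k·r̄ / (1 + (k−1)·r̄) = 5 × 0.4876 / (1 + 4 × 0.4876)
  = 2.4380 / 2.9504 = 0.826

standardized alpha = 0.826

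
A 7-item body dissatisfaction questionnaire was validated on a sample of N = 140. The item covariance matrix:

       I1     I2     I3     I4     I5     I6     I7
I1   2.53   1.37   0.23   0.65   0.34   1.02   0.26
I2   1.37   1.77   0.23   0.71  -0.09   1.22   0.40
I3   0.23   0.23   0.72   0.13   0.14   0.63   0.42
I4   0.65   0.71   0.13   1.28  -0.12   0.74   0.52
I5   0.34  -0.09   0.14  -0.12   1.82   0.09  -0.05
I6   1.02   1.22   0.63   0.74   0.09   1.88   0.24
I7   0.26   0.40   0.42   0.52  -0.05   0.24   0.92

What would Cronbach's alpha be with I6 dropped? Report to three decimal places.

Remaining items: I1, I2, I3, I4, I5, I7 (k = 6).
Σσᵢ² = 2.53 + 1.77 + 0.72 + 1.28 + 1.82 + 0.92 = 9.04
σ²_T = 9.04 + 2 × 5.14 = 19.32
α (item deleted) = (6/5)·(1 − 9.04/19.32) = 0.639

α = 0.639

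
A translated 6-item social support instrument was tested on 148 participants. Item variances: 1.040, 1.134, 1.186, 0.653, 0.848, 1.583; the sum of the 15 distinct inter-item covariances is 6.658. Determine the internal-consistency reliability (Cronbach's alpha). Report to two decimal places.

Cronbach's alpha = 0.81

Σσᵢ² = 1.040 + 1.134 + 1.186 + 0.653 + 0.848 + 1.583 = 6.444
Sum of distinct covariances = 6.658
σ²_total = Σσᵢ² + 2·Σcov = 6.444 + 2 × 6.658 = 19.760
α = (6/5)·(1 − 6.444/19.760) = 0.81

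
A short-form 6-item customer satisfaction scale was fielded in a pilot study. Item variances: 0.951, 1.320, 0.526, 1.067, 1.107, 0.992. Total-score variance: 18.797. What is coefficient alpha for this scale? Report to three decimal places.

Σσᵢ² = 0.951 + 1.320 + 0.526 + 1.067 + 1.107 + 0.992 = 5.963
α = (k/(k−1))·(1 − Σσᵢ²/σ²_total) = (6/5)·(1 − 5.963/18.797) = 0.819

coefficient alpha = 0.819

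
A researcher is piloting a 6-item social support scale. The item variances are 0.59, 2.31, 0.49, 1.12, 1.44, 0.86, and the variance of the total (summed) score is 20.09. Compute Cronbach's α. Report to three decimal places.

ΣVar(i) = 0.59 + 2.31 + 0.49 + 1.12 + 1.44 + 0.86 = 6.81
α = (k/(k−1))·(1 − ΣVar(i)/σ²_total) = (6/5)·(1 − 6.81/20.09) = 0.793

α = 0.793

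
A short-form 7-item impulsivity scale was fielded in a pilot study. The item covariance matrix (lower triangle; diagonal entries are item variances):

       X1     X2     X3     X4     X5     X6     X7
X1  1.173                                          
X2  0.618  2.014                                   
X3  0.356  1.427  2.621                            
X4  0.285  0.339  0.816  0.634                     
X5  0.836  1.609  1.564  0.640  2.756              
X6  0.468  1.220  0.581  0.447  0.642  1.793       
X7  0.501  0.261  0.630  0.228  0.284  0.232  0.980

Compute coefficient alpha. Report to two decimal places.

ΣVar(i) = 1.173 + 2.014 + 2.621 + 0.634 + 2.756 + 1.793 + 0.980 = 11.971
Sum of off-diagonal covariances = 13.984
Var(T) = 11.971 + 2 × 13.984 = 39.939
α = (k/(k−1))·(1 − ΣVar(i)/Var(T)) = (7/6)·(1 − 11.971/39.939) = 0.82

α = 0.82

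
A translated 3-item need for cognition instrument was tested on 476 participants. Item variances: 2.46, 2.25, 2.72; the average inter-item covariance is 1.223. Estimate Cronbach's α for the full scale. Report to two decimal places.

Cronbach's α = 0.75

sum of item variances = 2.46 + 2.25 + 2.72 = 7.43
Sum of the 3 distinct covariances = 3 × 1.223 = 3.669
Var(T) = sum of item variances + 2·Σcov = 7.43 + 2 × 3.669 = 14.768
α = (3/2)·(1 − 7.43/14.768) = 0.75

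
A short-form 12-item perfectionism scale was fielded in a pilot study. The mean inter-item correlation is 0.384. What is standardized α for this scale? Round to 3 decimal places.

Standardized α = k·r̄ / (1 + (k−1)·r̄) = 12 × 0.384 / (1 + 11 × 0.384)
  = 4.6080 / 5.2240 = 0.882

standardized α = 0.882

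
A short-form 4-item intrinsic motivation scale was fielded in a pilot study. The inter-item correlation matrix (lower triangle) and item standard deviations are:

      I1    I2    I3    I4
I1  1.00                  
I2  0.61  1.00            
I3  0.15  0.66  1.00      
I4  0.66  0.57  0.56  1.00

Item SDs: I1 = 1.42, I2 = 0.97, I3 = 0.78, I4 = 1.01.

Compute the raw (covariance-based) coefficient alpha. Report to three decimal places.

Σσ²ᵢ = 1.42² + 0.97² + 0.78² + 1.01² = 4.5858
Covariances σ_ij = r_ij · s_i · s_j:
  σ(I1,I2) = 0.61 × 1.42 × 0.97 = 0.8402
  σ(I1,I3) = 0.15 × 1.42 × 0.78 = 0.1661
  σ(I1,I4) = 0.66 × 1.42 × 1.01 = 0.9466
  σ(I2,I3) = 0.66 × 0.97 × 0.78 = 0.4994
  σ(I2,I4) = 0.57 × 0.97 × 1.01 = 0.5584
  σ(I3,I4) = 0.56 × 0.78 × 1.01 = 0.4412
σ²_T = Σσ²ᵢ + 2·Σσ_ij = 4.5858 + 2 × 3.4519 = 11.4896
α = (4/3)·(1 − 4.5858/11.4896) = 0.801

α = 0.801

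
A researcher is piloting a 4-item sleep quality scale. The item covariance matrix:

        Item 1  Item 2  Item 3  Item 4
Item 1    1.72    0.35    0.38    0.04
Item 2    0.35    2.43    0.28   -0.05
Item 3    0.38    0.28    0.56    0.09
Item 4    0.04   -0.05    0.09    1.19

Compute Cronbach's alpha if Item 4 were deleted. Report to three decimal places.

Remaining items: Item 1, Item 2, Item 3 (k = 3).
sum of item variances = 1.72 + 2.43 + 0.56 = 4.71
Var(T) = 4.71 + 2 × 1.01 = 6.73
α (item deleted) = (3/2)·(1 − 4.71/6.73) = 0.450

Cronbach's alpha = 0.450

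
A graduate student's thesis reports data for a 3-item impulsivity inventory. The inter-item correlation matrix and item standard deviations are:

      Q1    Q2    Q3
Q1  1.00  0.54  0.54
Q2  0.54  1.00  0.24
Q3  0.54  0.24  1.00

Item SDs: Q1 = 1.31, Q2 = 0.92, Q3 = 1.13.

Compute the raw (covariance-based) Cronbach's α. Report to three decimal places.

α = 0.704

Σσ²ᵢ = 1.31² + 0.92² + 1.13² = 3.8394
Covariances σ_ij = r_ij · s_i · s_j:
  σ(Q1,Q2) = 0.54 × 1.31 × 0.92 = 0.6508
  σ(Q1,Q3) = 0.54 × 1.31 × 1.13 = 0.7994
  σ(Q2,Q3) = 0.24 × 0.92 × 1.13 = 0.2495
σ²_T = Σσ²ᵢ + 2·Σσ_ij = 3.8394 + 2 × 1.6997 = 7.2388
α = (3/2)·(1 − 3.8394/7.2388) = 0.704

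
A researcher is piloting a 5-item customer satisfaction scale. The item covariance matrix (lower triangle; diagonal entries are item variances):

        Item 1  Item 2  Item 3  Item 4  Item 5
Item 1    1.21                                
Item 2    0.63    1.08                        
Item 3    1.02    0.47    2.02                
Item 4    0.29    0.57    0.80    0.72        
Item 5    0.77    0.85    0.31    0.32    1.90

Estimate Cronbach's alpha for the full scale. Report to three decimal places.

α = 0.794

Σσᵢ² = 1.21 + 1.08 + 2.02 + 0.72 + 1.90 = 6.93
Sum of off-diagonal covariances = 6.03
total variance = 6.93 + 2 × 6.03 = 18.99
α = (k/(k−1))·(1 − Σσᵢ²/total variance) = (5/4)·(1 − 6.93/18.99) = 0.794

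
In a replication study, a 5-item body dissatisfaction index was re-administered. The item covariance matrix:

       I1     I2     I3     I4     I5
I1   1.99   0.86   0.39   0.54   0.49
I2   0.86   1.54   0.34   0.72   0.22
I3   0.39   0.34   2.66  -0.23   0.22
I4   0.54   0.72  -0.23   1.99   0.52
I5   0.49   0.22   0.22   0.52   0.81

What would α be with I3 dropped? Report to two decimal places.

α = 0.69

Remaining items: I1, I2, I4, I5 (k = 4).
sum of item variances = 1.99 + 1.54 + 1.99 + 0.81 = 6.33
σ²_total = 6.33 + 2 × 3.35 = 13.03
α (item deleted) = (4/3)·(1 − 6.33/13.03) = 0.69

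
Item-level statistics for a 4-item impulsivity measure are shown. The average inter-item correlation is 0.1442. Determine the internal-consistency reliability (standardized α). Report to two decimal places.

standardized α = 0.40

Standardized α = k·r̄ / (1 + (k−1)·r̄) = 4 × 0.1442 / (1 + 3 × 0.1442)
  = 0.5768 / 1.4326 = 0.40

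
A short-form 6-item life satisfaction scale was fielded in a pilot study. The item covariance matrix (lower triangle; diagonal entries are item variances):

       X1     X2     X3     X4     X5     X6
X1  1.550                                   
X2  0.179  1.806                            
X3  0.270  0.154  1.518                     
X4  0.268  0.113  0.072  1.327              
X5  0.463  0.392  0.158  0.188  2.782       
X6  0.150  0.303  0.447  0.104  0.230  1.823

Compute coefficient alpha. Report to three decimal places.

Σσ²ᵢ = 1.550 + 1.806 + 1.518 + 1.327 + 2.782 + 1.823 = 10.806
Σ_{i<j} σ_ij = 3.491
σ²_total = 10.806 + 2 × 3.491 = 17.788
α = (k/(k−1))·(1 − Σσ²ᵢ/σ²_total) = (6/5)·(1 − 10.806/17.788) = 0.471

α = 0.471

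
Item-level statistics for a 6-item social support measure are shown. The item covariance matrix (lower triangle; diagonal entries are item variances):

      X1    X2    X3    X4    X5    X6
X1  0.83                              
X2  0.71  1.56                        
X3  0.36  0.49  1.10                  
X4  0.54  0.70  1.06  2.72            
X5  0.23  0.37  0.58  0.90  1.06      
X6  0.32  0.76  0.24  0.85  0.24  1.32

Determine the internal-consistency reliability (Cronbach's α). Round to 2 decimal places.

Cronbach's α = 0.79

Σσᵢ² = 0.83 + 1.56 + 1.10 + 2.72 + 1.06 + 1.32 = 8.59
Σ_{i<j} σ_ij = 8.35
σ²_T = 8.59 + 2 × 8.35 = 25.29
α = (k/(k−1))·(1 − Σσᵢ²/σ²_T) = (6/5)·(1 − 8.59/25.29) = 0.79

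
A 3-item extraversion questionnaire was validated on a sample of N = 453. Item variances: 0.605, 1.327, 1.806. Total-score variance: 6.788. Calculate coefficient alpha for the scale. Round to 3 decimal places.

Σσᵢ² = 0.605 + 1.327 + 1.806 = 3.738
α = (k/(k−1))·(1 − Σσᵢ²/σ²_total) = (3/2)·(1 − 3.738/6.788) = 0.674

coefficient alpha = 0.674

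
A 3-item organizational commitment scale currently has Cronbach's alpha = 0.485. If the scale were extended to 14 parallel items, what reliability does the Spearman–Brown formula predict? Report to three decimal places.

predicted reliability = 0.815

Length factor m = 14/3 = 4.6667
α' = m·α / (1 + (m−1)·α)
   = 14/3 × 0.485 / (1 + (14/3 − 1) × 0.485)
   = 2.2633 / 2.7783 = 0.815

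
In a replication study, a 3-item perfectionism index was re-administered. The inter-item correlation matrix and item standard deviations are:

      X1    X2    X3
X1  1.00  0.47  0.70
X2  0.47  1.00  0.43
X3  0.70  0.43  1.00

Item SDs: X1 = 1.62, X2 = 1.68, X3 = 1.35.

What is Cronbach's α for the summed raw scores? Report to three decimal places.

Σσ²ᵢ = 1.62² + 1.68² + 1.35² = 7.2693
Covariances σ_ij = r_ij · s_i · s_j:
  σ(X1,X2) = 0.47 × 1.62 × 1.68 = 1.2792
  σ(X1,X3) = 0.70 × 1.62 × 1.35 = 1.5309
  σ(X2,X3) = 0.43 × 1.68 × 1.35 = 0.9752
σ²_T = Σσ²ᵢ + 2·Σσ_ij = 7.2693 + 2 × 3.7853 = 14.8399
α = (3/2)·(1 − 7.2693/14.8399) = 0.765

α = 0.765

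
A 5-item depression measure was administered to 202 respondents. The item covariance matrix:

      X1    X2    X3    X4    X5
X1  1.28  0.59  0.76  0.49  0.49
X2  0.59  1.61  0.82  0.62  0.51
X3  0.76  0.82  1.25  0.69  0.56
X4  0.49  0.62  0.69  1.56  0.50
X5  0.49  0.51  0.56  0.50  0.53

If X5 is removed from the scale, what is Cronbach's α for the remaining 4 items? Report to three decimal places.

Remaining items: X1, X2, X3, X4 (k = 4).
ΣVar(i) = 1.28 + 1.61 + 1.25 + 1.56 = 5.70
total variance = 5.70 + 2 × 3.97 = 13.64
α (item deleted) = (4/3)·(1 − 5.70/13.64) = 0.776

α = 0.776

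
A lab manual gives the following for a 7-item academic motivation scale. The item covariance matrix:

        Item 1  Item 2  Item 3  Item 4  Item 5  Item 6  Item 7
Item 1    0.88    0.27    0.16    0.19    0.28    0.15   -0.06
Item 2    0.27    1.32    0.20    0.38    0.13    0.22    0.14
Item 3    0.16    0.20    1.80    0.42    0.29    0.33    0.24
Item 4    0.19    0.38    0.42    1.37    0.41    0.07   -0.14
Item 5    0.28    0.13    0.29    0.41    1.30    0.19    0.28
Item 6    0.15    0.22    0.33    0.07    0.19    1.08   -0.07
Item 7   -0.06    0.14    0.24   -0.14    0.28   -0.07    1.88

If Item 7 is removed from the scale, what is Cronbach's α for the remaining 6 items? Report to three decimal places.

Cronbach's α = 0.585

Remaining items: Item 1, Item 2, Item 3, Item 4, Item 5, Item 6 (k = 6).
Σσ²ᵢ = 0.88 + 1.32 + 1.80 + 1.37 + 1.30 + 1.08 = 7.75
Var(T) = 7.75 + 2 × 3.69 = 15.13
α (item deleted) = (6/5)·(1 − 7.75/15.13) = 0.585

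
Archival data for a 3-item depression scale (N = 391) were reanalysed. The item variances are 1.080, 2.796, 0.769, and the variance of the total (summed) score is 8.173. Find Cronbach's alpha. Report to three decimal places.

Σσ²ᵢ = 1.080 + 2.796 + 0.769 = 4.645
α = (k/(k−1))·(1 − Σσ²ᵢ/σ²_total) = (3/2)·(1 − 4.645/8.173) = 0.647

Cronbach's alpha = 0.647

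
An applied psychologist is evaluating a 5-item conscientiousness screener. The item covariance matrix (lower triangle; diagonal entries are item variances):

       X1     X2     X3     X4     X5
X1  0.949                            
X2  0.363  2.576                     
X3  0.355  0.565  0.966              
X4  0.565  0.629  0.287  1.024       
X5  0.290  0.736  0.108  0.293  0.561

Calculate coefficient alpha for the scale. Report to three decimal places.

α = 0.725

Σσᵢ² = 0.949 + 2.576 + 0.966 + 1.024 + 0.561 = 6.076
Sum of the distinct covariances = 4.191
σ²_T = 6.076 + 2 × 4.191 = 14.458
α = (k/(k−1))·(1 − Σσᵢ²/σ²_T) = (5/4)·(1 − 6.076/14.458) = 0.725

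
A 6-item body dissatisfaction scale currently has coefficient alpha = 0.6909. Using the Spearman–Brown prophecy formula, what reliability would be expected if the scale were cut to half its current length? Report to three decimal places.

predicted reliability = 0.528

Length factor m = 1/2
α' = m·α / (1 − (1−m)·α)
   = 1/2 × 0.6909 / (1 − (1 − 1/2) × 0.6909)
   = 0.3454 / 0.6545 = 0.528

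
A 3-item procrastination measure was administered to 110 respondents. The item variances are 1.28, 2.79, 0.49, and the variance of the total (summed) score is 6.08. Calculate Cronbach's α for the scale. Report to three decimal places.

α = 0.375

Σσ²ᵢ = 1.28 + 2.79 + 0.49 = 4.56
α = (k/(k−1))·(1 − Σσ²ᵢ/σ²_total) = (3/2)·(1 − 4.56/6.08) = 0.375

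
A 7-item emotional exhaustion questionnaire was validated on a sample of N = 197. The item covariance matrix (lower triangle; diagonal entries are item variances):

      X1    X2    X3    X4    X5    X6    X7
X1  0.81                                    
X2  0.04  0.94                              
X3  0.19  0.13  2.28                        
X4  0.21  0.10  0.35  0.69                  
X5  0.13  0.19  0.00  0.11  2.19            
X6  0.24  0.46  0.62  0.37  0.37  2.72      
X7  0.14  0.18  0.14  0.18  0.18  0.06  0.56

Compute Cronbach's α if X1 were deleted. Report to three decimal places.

Remaining items: X2, X3, X4, X5, X6, X7 (k = 6).
ΣVar(i) = 0.94 + 2.28 + 0.69 + 2.19 + 2.72 + 0.56 = 9.38
σ²_T = 9.38 + 2 × 3.44 = 16.26
α (item deleted) = (6/5)·(1 − 9.38/16.26) = 0.508

α = 0.508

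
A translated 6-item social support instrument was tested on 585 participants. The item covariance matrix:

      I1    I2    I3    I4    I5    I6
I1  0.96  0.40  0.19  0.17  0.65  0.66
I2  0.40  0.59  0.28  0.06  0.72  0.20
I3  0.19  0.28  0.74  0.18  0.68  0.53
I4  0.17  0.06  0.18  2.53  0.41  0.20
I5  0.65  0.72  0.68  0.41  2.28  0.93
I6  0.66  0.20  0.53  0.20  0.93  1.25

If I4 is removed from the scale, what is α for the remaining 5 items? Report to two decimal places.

Remaining items: I1, I2, I3, I5, I6 (k = 5).
ΣVar(i) = 0.96 + 0.59 + 0.74 + 2.28 + 1.25 = 5.82
total variance = 5.82 + 2 × 5.24 = 16.30
α (item deleted) = (5/4)·(1 − 5.82/16.30) = 0.80

α = 0.80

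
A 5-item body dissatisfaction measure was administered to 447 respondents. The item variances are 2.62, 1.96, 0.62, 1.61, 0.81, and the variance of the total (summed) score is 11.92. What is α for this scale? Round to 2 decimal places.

sum of item variances = 2.62 + 1.96 + 0.62 + 1.61 + 0.81 = 7.62
α = (k/(k−1))·(1 − sum of item variances/σ²_T) = (5/4)·(1 − 7.62/11.92) = 0.45

α = 0.45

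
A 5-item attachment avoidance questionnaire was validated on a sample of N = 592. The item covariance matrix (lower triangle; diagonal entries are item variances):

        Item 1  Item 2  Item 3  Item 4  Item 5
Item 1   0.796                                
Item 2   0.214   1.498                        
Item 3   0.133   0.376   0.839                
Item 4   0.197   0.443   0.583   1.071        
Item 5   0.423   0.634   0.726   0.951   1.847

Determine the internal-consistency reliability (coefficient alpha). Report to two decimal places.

sum of item variances = 0.796 + 1.498 + 0.839 + 1.071 + 1.847 = 6.051
Σ_{i<j} σ_ij = 4.680
Var(T) = 6.051 + 2 × 4.680 = 15.411
α = (k/(k−1))·(1 − sum of item variances/Var(T)) = (5/4)·(1 − 6.051/15.411) = 0.76

α = 0.76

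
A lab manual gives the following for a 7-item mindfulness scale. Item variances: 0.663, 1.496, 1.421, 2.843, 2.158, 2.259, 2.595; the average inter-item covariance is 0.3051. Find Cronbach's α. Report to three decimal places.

sum of item variances = 0.663 + 1.496 + 1.421 + 2.843 + 2.158 + 2.259 + 2.595 = 13.435
Sum of the 21 distinct covariances = 21 × 0.3051 = 6.4071
σ²_total = sum of item variances + 2·Σcov = 13.435 + 2 × 6.4071 = 26.2492
α = (7/6)·(1 − 13.435/26.2492) = 0.570

α = 0.570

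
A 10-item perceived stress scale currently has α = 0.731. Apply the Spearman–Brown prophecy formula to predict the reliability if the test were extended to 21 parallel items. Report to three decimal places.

predicted reliability = 0.851

Length factor m = 21/10 = 2.1000
α' = m·α / (1 + (m−1)·α)
   = 21/10 × 0.731 / (1 + (21/10 − 1) × 0.731)
   = 1.5351 / 1.8041 = 0.851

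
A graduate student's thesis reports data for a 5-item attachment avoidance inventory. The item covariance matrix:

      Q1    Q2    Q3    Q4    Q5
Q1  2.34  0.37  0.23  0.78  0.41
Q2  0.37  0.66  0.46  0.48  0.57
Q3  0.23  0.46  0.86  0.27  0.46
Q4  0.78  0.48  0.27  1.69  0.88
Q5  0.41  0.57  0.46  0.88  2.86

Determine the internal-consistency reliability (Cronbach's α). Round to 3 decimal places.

Σσᵢ² = 2.34 + 0.66 + 0.86 + 1.69 + 2.86 = 8.41
Σ_{i<j} σ_ij = 4.91
Var(T) = 8.41 + 2 × 4.91 = 18.23
α = (k/(k−1))·(1 − Σσᵢ²/Var(T)) = (5/4)·(1 − 8.41/18.23) = 0.673

Cronbach's α = 0.673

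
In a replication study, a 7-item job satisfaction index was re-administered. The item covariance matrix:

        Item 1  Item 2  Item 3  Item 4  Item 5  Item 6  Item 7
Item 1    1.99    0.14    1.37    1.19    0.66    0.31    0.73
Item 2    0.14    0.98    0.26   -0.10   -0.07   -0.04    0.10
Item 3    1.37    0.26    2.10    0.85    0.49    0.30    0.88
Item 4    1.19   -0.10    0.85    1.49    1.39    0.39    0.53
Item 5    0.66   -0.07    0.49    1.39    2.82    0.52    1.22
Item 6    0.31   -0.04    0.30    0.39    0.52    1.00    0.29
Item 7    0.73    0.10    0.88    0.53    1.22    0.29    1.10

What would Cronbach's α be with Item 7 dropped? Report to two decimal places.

Cronbach's α = 0.72

Remaining items: Item 1, Item 2, Item 3, Item 4, Item 5, Item 6 (k = 6).
ΣVar(i) = 1.99 + 0.98 + 2.10 + 1.49 + 2.82 + 1.00 = 10.38
Var(T) = 10.38 + 2 × 7.66 = 25.70
α (item deleted) = (6/5)·(1 − 10.38/25.70) = 0.72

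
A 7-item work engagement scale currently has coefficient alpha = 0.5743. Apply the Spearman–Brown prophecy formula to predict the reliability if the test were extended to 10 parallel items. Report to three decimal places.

Length factor m = 10/7 = 1.4286
α' = m·α / (1 + (m−1)·α)
   = 10/7 × 0.5743 / (1 + (10/7 − 1) × 0.5743)
   = 0.8204 / 1.2461 = 0.658

predicted reliability = 0.658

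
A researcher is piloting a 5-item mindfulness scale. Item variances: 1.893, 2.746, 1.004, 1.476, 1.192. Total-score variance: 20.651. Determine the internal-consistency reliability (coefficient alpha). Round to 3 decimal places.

Σσᵢ² = 1.893 + 2.746 + 1.004 + 1.476 + 1.192 = 8.311
α = (k/(k−1))·(1 − Σσᵢ²/σ²_total) = (5/4)·(1 − 8.311/20.651) = 0.747

α = 0.747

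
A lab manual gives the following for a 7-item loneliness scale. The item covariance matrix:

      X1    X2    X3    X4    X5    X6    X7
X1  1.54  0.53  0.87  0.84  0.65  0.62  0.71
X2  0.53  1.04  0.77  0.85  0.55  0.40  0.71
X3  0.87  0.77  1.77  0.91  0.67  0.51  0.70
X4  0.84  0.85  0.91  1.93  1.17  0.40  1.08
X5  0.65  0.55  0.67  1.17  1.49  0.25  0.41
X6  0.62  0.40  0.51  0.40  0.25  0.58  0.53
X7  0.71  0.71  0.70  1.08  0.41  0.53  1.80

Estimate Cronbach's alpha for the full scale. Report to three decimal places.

Cronbach's alpha = 0.858

ΣVar(i) = 1.54 + 1.04 + 1.77 + 1.93 + 1.49 + 0.58 + 1.80 = 10.15
Sum of off-diagonal covariances = 14.13
Var(T) = 10.15 + 2 × 14.13 = 38.41
α = (k/(k−1))·(1 − ΣVar(i)/Var(T)) = (7/6)·(1 − 10.15/38.41) = 0.858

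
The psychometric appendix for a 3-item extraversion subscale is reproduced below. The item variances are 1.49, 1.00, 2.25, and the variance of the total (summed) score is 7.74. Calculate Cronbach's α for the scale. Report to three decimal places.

Cronbach's α = 0.581

sum of item variances = 1.49 + 1.00 + 2.25 = 4.74
α = (k/(k−1))·(1 − sum of item variances/σ²_T) = (3/2)·(1 − 4.74/7.74) = 0.581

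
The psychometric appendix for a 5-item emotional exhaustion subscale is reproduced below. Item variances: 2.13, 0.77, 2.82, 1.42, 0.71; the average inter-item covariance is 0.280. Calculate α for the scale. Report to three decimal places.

Σσ²ᵢ = 2.13 + 0.77 + 2.82 + 1.42 + 0.71 = 7.85
Sum of the 10 distinct covariances = 10 × 0.280 = 2.800
total variance = Σσ²ᵢ + 2·Σcov = 7.85 + 2 × 2.800 = 13.450
α = (5/4)·(1 − 7.85/13.450) = 0.520

α = 0.520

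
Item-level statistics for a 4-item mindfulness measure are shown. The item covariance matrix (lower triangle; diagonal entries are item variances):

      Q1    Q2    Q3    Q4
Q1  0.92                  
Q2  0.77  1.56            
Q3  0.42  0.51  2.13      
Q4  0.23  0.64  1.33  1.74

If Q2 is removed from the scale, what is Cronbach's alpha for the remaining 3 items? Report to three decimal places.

α = 0.679

Remaining items: Q1, Q3, Q4 (k = 3).
Σσᵢ² = 0.92 + 2.13 + 1.74 = 4.79
Var(T) = 4.79 + 2 × 1.98 = 8.75
α (item deleted) = (3/2)·(1 − 4.79/8.75) = 0.679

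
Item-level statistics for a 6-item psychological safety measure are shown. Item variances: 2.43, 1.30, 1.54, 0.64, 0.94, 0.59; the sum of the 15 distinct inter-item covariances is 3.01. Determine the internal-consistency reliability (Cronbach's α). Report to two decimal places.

α = 0.54

sum of item variances = 2.43 + 1.30 + 1.54 + 0.64 + 0.94 + 0.59 = 7.44
Sum of distinct covariances = 3.01
σ²_total = sum of item variances + 2·Σcov = 7.44 + 2 × 3.01 = 13.46
α = (6/5)·(1 − 7.44/13.46) = 0.54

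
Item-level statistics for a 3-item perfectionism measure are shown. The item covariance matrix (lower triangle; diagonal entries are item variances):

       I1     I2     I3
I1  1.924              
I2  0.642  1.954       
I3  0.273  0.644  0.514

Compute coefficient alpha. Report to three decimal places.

coefficient alpha = 0.623

ΣVar(i) = 1.924 + 1.954 + 0.514 = 4.392
Σ_{i<j} σ_ij = 1.559
Var(T) = 4.392 + 2 × 1.559 = 7.510
α = (k/(k−1))·(1 − ΣVar(i)/Var(T)) = (3/2)·(1 − 4.392/7.510) = 0.623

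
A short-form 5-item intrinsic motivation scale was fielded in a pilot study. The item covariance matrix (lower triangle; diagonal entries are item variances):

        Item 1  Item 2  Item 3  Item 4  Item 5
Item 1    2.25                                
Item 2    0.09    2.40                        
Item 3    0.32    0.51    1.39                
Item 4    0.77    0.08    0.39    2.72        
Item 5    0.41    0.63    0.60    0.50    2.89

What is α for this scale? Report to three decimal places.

ΣVar(i) = 2.25 + 2.40 + 1.39 + 2.72 + 2.89 = 11.65
Sum of the distinct covariances = 4.30
σ²_total = 11.65 + 2 × 4.30 = 20.25
α = (k/(k−1))·(1 − ΣVar(i)/σ²_total) = (5/4)·(1 − 11.65/20.25) = 0.531

α = 0.531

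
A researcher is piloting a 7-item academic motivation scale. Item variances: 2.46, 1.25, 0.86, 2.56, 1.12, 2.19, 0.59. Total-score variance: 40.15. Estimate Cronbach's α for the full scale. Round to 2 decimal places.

sum of item variances = 2.46 + 1.25 + 0.86 + 2.56 + 1.12 + 2.19 + 0.59 = 11.03
α = (k/(k−1))·(1 − sum of item variances/Var(T)) = (7/6)·(1 − 11.03/40.15) = 0.85

α = 0.85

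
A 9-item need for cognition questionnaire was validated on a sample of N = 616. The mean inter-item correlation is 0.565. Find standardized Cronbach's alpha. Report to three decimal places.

Standardized α = k·r̄ / (1 + (k−1)·r̄) = 9 × 0.565 / (1 + 8 × 0.565)
  = 5.0850 / 5.5200 = 0.921

standardized Cronbach's alpha = 0.921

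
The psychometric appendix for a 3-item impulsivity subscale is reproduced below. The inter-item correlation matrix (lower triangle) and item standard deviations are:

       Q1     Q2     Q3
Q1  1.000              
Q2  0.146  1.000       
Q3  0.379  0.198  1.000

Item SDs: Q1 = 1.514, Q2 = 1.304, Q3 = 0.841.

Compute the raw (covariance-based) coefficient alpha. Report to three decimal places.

Σσ²ᵢ = 1.514² + 1.304² + 0.841² = 4.6999
Covariances σ_ij = r_ij · s_i · s_j:
  σ(Q1,Q2) = 0.146 × 1.514 × 1.304 = 0.2882
  σ(Q1,Q3) = 0.379 × 1.514 × 0.841 = 0.4826
  σ(Q2,Q3) = 0.198 × 1.304 × 0.841 = 0.2171
σ²_T = Σσ²ᵢ + 2·Σσ_ij = 4.6999 + 2 × 0.9879 = 6.6757
α = (3/2)·(1 − 4.6999/6.6757) = 0.444

coefficient alpha = 0.444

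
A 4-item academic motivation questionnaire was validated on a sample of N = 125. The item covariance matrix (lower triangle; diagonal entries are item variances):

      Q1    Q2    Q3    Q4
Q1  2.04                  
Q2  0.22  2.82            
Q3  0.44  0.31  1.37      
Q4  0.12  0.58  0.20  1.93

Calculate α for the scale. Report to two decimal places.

α = 0.42

Σσ²ᵢ = 2.04 + 2.82 + 1.37 + 1.93 = 8.16
Sum of off-diagonal covariances = 1.87
total variance = 8.16 + 2 × 1.87 = 11.90
α = (k/(k−1))·(1 − Σσ²ᵢ/total variance) = (4/3)·(1 − 8.16/11.90) = 0.42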